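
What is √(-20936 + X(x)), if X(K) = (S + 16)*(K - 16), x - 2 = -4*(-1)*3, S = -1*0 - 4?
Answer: 4*I*√1310 ≈ 144.78*I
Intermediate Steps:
S = -4 (S = 0 - 4 = -4)
x = 14 (x = 2 - 4*(-1)*3 = 2 + 4*3 = 2 + 12 = 14)
X(K) = -192 + 12*K (X(K) = (-4 + 16)*(K - 16) = 12*(-16 + K) = -192 + 12*K)
√(-20936 + X(x)) = √(-20936 + (-192 + 12*14)) = √(-20936 + (-192 + 168)) = √(-20936 - 24) = √(-20960) = 4*I*√1310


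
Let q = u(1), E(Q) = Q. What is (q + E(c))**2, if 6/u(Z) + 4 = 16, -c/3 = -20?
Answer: 14641/4 ≈ 3660.3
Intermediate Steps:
c = 60 (c = -3*(-20) = 60)
u(Z) = 1/2 (u(Z) = 6/(-4 + 16) = 6/12 = 6*(1/12) = 1/2)
q = 1/2 ≈ 0.50000
(q + E(c))**2 = (1/2 + 60)**2 = (121/2)**2 = 14641/4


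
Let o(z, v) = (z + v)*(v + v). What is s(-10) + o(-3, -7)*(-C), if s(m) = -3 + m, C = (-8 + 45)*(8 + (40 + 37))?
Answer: -440313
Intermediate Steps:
o(z, v) = 2*v*(v + z) (o(z, v) = (v + z)*(2*v) = 2*v*(v + z))
C = 3145 (C = 37*(8 + 77) = 37*85 = 3145)
s(-10) + o(-3, -7)*(-C) = (-3 - 10) + (2*(-7)*(-7 - 3))*(-1*3145) = -13 + (2*(-7)*(-10))*(-3145) = -13 + 140*(-3145) = -13 - 440300 = -440313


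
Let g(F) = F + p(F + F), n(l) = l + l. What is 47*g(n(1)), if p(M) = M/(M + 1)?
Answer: 658/5 ≈ 131.60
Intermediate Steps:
n(l) = 2*l
p(M) = M/(1 + M)
g(F) = F + 2*F/(1 + 2*F) (g(F) = F + (F + F)/(1 + (F + F)) = F + (2*F)/(1 + 2*F) = F + 2*F/(1 + 2*F))
47*g(n(1)) = 47*((2*1)*(3 + 2*(2*1))/(1 + 2*(2*1))) = 47*(2*(3 + 2*2)/(1 + 2*2)) = 47*(2*(3 + 4)/(1 + 4)) = 47*(2*7/5) = 47*(2*(⅕)*7) = 47*(14/5) = 658/5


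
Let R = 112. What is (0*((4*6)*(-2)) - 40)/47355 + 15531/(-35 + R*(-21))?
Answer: -61631/9471 ≈ -6.5073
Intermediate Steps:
(0*((4*6)*(-2)) - 40)/47355 + 15531/(-35 + R*(-21)) = (0*((4*6)*(-2)) - 40)/47355 + 15531/(-35 + 112*(-21)) = (0*(24*(-2)) - 40)*(1/47355) + 15531/(-35 - 2352) = (0*(-48) - 40)*(1/47355) + 15531/(-2387) = (0 - 40)*(1/47355) + 15531*(-1/2387) = -40*1/47355 - 501/77 = -8/9471 - 501/77 = -61631/9471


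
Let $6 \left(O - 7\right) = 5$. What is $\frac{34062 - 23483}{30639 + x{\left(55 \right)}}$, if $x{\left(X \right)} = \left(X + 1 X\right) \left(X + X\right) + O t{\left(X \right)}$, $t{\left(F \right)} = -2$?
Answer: $\frac{31737}{128170} \approx 0.24762$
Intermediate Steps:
$O = \frac{47}{6}$ ($O = 7 + \frac{1}{6} \cdot 5 = 7 + \frac{5}{6} = \frac{47}{6} \approx 7.8333$)
$x{\left(X \right)} = - \frac{47}{3} + 4 X^{2}$ ($x{\left(X \right)} = \left(X + 1 X\right) \left(X + X\right) + \frac{47}{6} \left(-2\right) = \left(X + X\right) 2 X - \frac{47}{3} = 2 X 2 X - \frac{47}{3} = 4 X^{2} - \frac{47}{3} = - \frac{47}{3} + 4 X^{2}$)
$\frac{34062 - 23483}{30639 + x{\left(55 \right)}} = \frac{34062 - 23483}{30639 - \left(\frac{47}{3} - 4 \cdot 55^{2}\right)} = \frac{10579}{30639 + \left(- \frac{47}{3} + 4 \cdot 3025\right)} = \frac{10579}{30639 + \left(- \frac{47}{3} + 12100\right)} = \frac{10579}{30639 + \frac{36253}{3}} = \frac{10579}{\frac{128170}{3}} = 10579 \cdot \frac{3}{128170} = \frac{31737}{128170}$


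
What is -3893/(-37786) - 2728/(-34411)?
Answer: 237042231/1300254046 ≈ 0.18230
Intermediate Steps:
-3893/(-37786) - 2728/(-34411) = -3893*(-1/37786) - 2728*(-1/34411) = 3893/37786 + 2728/34411 = 237042231/1300254046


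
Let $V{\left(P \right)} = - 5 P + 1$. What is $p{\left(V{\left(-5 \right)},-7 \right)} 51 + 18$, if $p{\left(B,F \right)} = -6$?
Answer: $-288$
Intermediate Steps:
$V{\left(P \right)} = 1 - 5 P$
$p{\left(V{\left(-5 \right)},-7 \right)} 51 + 18 = \left(-6\right) 51 + 18 = -306 + 18 = -288$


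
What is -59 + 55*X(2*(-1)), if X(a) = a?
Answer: -169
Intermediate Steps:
-59 + 55*X(2*(-1)) = -59 + 55*(2*(-1)) = -59 + 55*(-2) = -59 - 110 = -169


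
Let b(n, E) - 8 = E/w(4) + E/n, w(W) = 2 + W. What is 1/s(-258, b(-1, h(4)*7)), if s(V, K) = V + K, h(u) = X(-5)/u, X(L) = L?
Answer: -24/5825 ≈ -0.0041202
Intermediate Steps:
h(u) = -5/u
b(n, E) = 8 + E/6 + E/n (b(n, E) = 8 + (E/(2 + 4) + E/n) = 8 + (E/6 + E/n) = 8 + E/6 + E/n)
s(V, K) = K + V
1/s(-258, b(-1, h(4)*7)) = 1/((8 + (-5/4*7)/6 + (-5/4*7)/(-1)) - 258) = 1/((8 + (-5*1/4*7)/6 + (-5*1/4*7)*(-1)) - 258) = 1/((8 + (-5/4*7)/6 - 5/4*7*(-1)) - 258) = 1/((8 + (1/6)*(-35/4) - 35/4*(-1)) - 258) = 1/((8 - 35/24 + 35/4) - 258) = 1/(367/24 - 258) = 1/(-5825/24) = -24/5825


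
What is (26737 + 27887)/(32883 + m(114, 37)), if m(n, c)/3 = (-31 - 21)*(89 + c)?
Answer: 18208/4409 ≈ 4.1297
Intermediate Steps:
m(n, c) = -13884 - 156*c (m(n, c) = 3*((-31 - 21)*(89 + c)) = 3*(-52*(89 + c)) = 3*(-4628 - 52*c) = -13884 - 156*c)
(26737 + 27887)/(32883 + m(114, 37)) = (26737 + 27887)/(32883 + (-13884 - 156*37)) = 54624/(32883 + (-13884 - 5772)) = 54624/(32883 - 19656) = 54624/13227 = 54624*(1/13227) = 18208/4409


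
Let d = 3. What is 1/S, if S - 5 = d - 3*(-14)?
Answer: 1/50 ≈ 0.020000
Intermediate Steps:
S = 50 (S = 5 + (3 - 3*(-14)) = 5 + (3 + 42) = 5 + 45 = 50)
1/S = 1/50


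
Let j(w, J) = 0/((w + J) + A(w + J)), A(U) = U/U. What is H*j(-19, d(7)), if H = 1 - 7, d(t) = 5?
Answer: 0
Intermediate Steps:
A(U) = 1
j(w, J) = 0 (j(w, J) = 0/((w + J) + 1) = 0/((J + w) + 1) = 0/(1 + J + w) = 0)
H = -6
H*j(-19, d(7)) = -6*0 = 0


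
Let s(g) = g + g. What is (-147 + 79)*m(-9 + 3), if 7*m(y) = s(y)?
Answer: 816/7 ≈ 116.57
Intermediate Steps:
s(g) = 2*g
m(y) = 2*y/7 (m(y) = (2*y)/7 = 2*y/7)
(-147 + 79)*m(-9 + 3) = (-147 + 79)*(2*(-9 + 3)/7) = -136*(-6)/7 = -68*(-12/7) = 816/7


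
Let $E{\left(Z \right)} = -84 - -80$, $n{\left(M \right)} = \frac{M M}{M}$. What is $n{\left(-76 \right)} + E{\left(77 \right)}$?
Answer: $-80$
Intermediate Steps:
$n{\left(M \right)} = M$ ($n{\left(M \right)} = \frac{M^{2}}{M} = M$)
$E{\left(Z \right)} = -4$ ($E{\left(Z \right)} = -84 + 80 = -4$)
$n{\left(-76 \right)} + E{\left(77 \right)} = -76 - 4 = -80$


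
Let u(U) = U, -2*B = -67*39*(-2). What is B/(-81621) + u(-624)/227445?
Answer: 60375809/2062698705 ≈ 0.029270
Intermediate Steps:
B = -2613 (B = -(-67*39)*(-2)/2 = -(-2613)*(-2)/2 = -½*5226 = -2613)
B/(-81621) + u(-624)/227445 = -2613/(-81621) - 624/227445 = -2613*(-1/81621) - 624*1/227445 = 871/27207 - 208/75815 = 60375809/2062698705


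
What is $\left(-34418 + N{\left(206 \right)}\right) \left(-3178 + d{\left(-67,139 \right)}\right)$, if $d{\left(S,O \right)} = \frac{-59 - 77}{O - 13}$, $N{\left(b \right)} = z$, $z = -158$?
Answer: $\frac{6924950432}{63} \approx 1.0992 \cdot 10^{8}$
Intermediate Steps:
$N{\left(b \right)} = -158$
$d{\left(S,O \right)} = - \frac{136}{-13 + O}$
$\left(-34418 + N{\left(206 \right)}\right) \left(-3178 + d{\left(-67,139 \right)}\right) = \left(-34418 - 158\right) \left(-3178 - \frac{136}{-13 + 139}\right) = - 34576 \left(-3178 - \frac{136}{126}\right) = - 34576 \left(-3178 - \frac{68}{63}\right) = \left(-34576\right) \left(- \frac{200282}{63}\right) = \frac{6924950432}{63}$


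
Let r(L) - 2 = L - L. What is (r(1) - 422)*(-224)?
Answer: 94080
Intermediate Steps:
r(L) = 2 (r(L) = 2 + (L - L) = 2 + 0 = 2)
(r(1) - 422)*(-224) = (2 - 422)*(-224) = -420*(-224) = 94080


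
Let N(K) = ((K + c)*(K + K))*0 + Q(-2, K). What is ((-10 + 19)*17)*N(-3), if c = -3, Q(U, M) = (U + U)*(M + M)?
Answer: 3672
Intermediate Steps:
Q(U, M) = 4*M*U (Q(U, M) = (2*U)*(2*M) = 4*M*U)
N(K) = -8*K (N(K) = ((K - 3)*(K + K))*0 + 4*K*(-2) = ((-3 + K)*(2*K))*0 - 8*K = (2*K*(-3 + K))*0 - 8*K = 0 - 8*K = -8*K)
((-10 + 19)*17)*N(-3) = ((-10 + 19)*17)*(-8*(-3)) = (9*17)*24 = 153*24 = 3672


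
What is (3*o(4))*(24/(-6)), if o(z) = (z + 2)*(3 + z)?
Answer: -504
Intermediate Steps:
o(z) = (2 + z)*(3 + z)
(3*o(4))*(24/(-6)) = (3*(6 + 4² + 5*4))*(24/(-6)) = (3*(6 + 16 + 20))*(24*(-⅙)) = (3*42)*(-4) = 126*(-4) = -504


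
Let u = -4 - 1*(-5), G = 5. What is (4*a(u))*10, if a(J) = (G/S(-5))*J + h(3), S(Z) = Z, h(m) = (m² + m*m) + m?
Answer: 800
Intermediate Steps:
h(m) = m + 2*m² (h(m) = (m² + m²) + m = 2*m² + m = m + 2*m²)
u = 1 (u = -4 + 5 = 1)
a(J) = 21 - J (a(J) = (5/(-5))*J + 3*(1 + 2*3) = (5*(-⅕))*J + 3*(1 + 6) = -J + 3*7 = -J + 21 = 21 - J)
(4*a(u))*10 = (4*(21 - 1*1))*10 = (4*(21 - 1))*10 = (4*20)*10 = 80*10 = 800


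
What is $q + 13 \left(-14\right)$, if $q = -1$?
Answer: $-183$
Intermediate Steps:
$q + 13 \left(-14\right) = -1 + 13 \left(-14\right) = -1 - 182 = -183$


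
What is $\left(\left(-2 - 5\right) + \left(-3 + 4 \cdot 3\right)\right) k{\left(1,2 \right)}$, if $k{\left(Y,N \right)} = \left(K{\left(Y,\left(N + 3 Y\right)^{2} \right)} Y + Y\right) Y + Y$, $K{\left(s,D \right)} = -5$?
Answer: $-6$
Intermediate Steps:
$k{\left(Y,N \right)} = Y - 4 Y^{2}$ ($k{\left(Y,N \right)} = \left(- 5 Y + Y\right) Y + Y = - 4 Y Y + Y = - 4 Y^{2} + Y = Y - 4 Y^{2}$)
$\left(\left(-2 - 5\right) + \left(-3 + 4 \cdot 3\right)\right) k{\left(1,2 \right)} = \left(\left(-2 - 5\right) + \left(-3 + 4 \cdot 3\right)\right) 1 \left(1 - 4\right) = \left(-7 + \left(-3 + 12\right)\right) 1 \left(1 - 4\right) = \left(-7 + 9\right) 1 \left(-3\right) = 2 \left(-3\right) = -6$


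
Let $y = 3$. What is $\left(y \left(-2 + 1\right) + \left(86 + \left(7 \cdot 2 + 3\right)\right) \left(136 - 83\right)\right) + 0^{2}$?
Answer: $5456$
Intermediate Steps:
$\left(y \left(-2 + 1\right) + \left(86 + \left(7 \cdot 2 + 3\right)\right) \left(136 - 83\right)\right) + 0^{2} = \left(3 \left(-2 + 1\right) + \left(86 + \left(7 \cdot 2 + 3\right)\right) \left(136 - 83\right)\right) + 0^{2} = \left(3 \left(-1\right) + \left(86 + \left(14 + 3\right)\right) 53\right) + 0 = \left(-3 + \left(86 + 17\right) 53\right) + 0 = \left(-3 + 103 \cdot 53\right) + 0 = \left(-3 + 5459\right) + 0 = 5456 + 0 = 5456$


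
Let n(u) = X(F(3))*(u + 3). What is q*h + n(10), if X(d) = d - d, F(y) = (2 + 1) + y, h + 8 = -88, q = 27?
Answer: -2592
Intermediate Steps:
h = -96 (h = -8 - 88 = -96)
F(y) = 3 + y
X(d) = 0
n(u) = 0 (n(u) = 0*(u + 3) = 0*(3 + u) = 0)
q*h + n(10) = 27*(-96) + 0 = -2592 + 0 = -2592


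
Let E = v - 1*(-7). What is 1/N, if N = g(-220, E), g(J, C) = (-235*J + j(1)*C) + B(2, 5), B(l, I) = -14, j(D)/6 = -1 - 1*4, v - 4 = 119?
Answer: 1/47786 ≈ 2.0927e-5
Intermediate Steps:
v = 123 (v = 4 + 119 = 123)
j(D) = -30 (j(D) = 6*(-1 - 1*4) = 6*(-1 - 4) = 6*(-5) = -30)
E = 130 (E = 123 - 1*(-7) = 123 + 7 = 130)
g(J, C) = -14 - 235*J - 30*C (g(J, C) = (-235*J - 30*C) - 14 = -14 - 235*J - 30*C)
N = 47786 (N = -14 - 235*(-220) - 30*130 = -14 + 51700 - 3900 = 47786)
1/N = 1/47786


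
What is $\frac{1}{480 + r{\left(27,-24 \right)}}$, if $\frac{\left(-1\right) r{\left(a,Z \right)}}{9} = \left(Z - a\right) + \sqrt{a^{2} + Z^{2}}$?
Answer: $\frac{313}{258672} + \frac{3 \sqrt{145}}{86224} \approx 0.001629$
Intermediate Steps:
$r{\left(a,Z \right)} = - 9 Z - 9 \sqrt{Z^{2} + a^{2}} + 9 a$ ($r{\left(a,Z \right)} = - 9 \left(\left(Z - a\right) + \sqrt{a^{2} + Z^{2}}\right) = - 9 \left(\left(Z - a\right) + \sqrt{Z^{2} + a^{2}}\right) = - 9 \left(Z + \sqrt{Z^{2} + a^{2}} - a\right) = - 9 Z - 9 \sqrt{Z^{2} + a^{2}} + 9 a$)
$\frac{1}{480 + r{\left(27,-24 \right)}} = \frac{1}{480 - \left(-459 + 9 \sqrt{\left(-24\right)^{2} + 27^{2}}\right)} = \frac{1}{480 + \left(216 - 9 \sqrt{576 + 729} + 243\right)} = \frac{1}{480 + \left(216 - 9 \sqrt{1305} + 243\right)} = \frac{1}{480 + \left(216 - 9 \cdot 3 \sqrt{145} + 243\right)} = \frac{1}{480 + \left(216 - 27 \sqrt{145} + 243\right)} = \frac{1}{480 + \left(459 - 27 \sqrt{145}\right)} = \frac{1}{939 - 27 \sqrt{145}}$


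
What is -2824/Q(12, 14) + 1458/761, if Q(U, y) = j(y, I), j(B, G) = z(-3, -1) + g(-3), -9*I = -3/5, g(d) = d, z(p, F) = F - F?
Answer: 2153438/2283 ≈ 943.25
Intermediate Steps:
z(p, F) = 0
I = 1/15 (I = -(-1)/(3*5) = -⅑*(-⅗) = 1/15 ≈ 0.066667)
j(B, G) = -3 (j(B, G) = 0 - 3 = -3)
Q(U, y) = -3
-2824/Q(12, 14) + 1458/761 = -2824/(-3) + 1458/761 = -2824*(-⅓) + 1458*(1/761) = 2824/3 + 1458/761 = 2153438/2283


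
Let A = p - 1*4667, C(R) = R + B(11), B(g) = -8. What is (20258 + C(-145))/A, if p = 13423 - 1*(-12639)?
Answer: 4021/4279 ≈ 0.93971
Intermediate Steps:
C(R) = -8 + R (C(R) = R - 8 = -8 + R)
p = 26062 (p = 13423 + 12639 = 26062)
A = 21395 (A = 26062 - 1*4667 = 26062 - 4667 = 21395)
(20258 + C(-145))/A = (20258 + (-8 - 145))/21395 = (20258 - 153)*(1/21395) = 20105*(1/21395) = 4021/4279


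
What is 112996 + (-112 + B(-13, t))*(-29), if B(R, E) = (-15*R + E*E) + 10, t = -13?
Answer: 105398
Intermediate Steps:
B(R, E) = 10 + E² - 15*R (B(R, E) = (-15*R + E²) + 10 = (E² - 15*R) + 10 = 10 + E² - 15*R)
112996 + (-112 + B(-13, t))*(-29) = 112996 + (-112 + (10 + (-13)² - 15*(-13)))*(-29) = 112996 + (-112 + (10 + 169 + 195))*(-29) = 112996 + (-112 + 374)*(-29) = 112996 + 262*(-29) = 112996 - 7598 = 105398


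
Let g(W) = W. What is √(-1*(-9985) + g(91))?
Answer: 2*√2519 ≈ 100.38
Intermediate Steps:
√(-1*(-9985) + g(91)) = √(-1*(-9985) + 91) = √(9985 + 91) = √10076 = 2*√2519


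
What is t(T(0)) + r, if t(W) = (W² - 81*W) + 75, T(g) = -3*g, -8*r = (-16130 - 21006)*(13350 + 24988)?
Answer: 177965071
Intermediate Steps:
r = 177964996 (r = -(-16130 - 21006)*(13350 + 24988)/8 = -(-4642)*38338 = -⅛*(-1423719968) = 177964996)
t(W) = 75 + W² - 81*W
t(T(0)) + r = (75 + (-3*0)² - (-243)*0) + 177964996 = (75 + 0² - 81*0) + 177964996 = (75 + 0 + 0) + 177964996 = 75 + 177964996 = 177965071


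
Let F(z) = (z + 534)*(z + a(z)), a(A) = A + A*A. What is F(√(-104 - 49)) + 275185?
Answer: 193177 + 2745*I*√17 ≈ 1.9318e+5 + 11318.0*I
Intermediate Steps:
a(A) = A + A²
F(z) = (534 + z)*(z + z*(1 + z)) (F(z) = (z + 534)*(z + z*(1 + z)) = (534 + z)*(z + z*(1 + z)))
F(√(-104 - 49)) + 275185 = √(-104 - 49)*(1068 + (√(-104 - 49))² + 536*√(-104 - 49)) + 275185 = √(-153)*(1068 + (√(-153))² + 536*√(-153)) + 275185 = (3*I*√17)*(1068 + (3*I*√17)² + 536*(3*I*√17)) + 275185 = (3*I*√17)*(1068 - 153 + 1608*I*√17) + 275185 = (3*I*√17)*(915 + 1608*I*√17) + 275185 = 3*I*√17*(915 + 1608*I*√17) + 275185 = 275185 + 3*I*√17*(915 + 1608*I*√17)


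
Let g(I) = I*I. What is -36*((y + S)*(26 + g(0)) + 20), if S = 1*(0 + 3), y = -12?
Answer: 7704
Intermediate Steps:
g(I) = I²
S = 3 (S = 1*3 = 3)
-36*((y + S)*(26 + g(0)) + 20) = -36*((-12 + 3)*(26 + 0²) + 20) = -36*(-9*(26 + 0) + 20) = -36*(-9*26 + 20) = -36*(-234 + 20) = -36*(-214) = 7704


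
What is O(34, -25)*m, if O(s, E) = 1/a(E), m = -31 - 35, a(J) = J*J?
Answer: -66/625 ≈ -0.10560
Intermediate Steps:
a(J) = J**2
m = -66
O(s, E) = E**(-2) (O(s, E) = 1/(E**2) = E**(-2))
O(34, -25)*m = -66/(-25)**2 = (1/625)*(-66) = -66/625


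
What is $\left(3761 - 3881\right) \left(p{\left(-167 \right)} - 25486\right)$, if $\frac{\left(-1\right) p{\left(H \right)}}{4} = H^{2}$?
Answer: $16445040$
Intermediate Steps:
$p{\left(H \right)} = - 4 H^{2}$
$\left(3761 - 3881\right) \left(p{\left(-167 \right)} - 25486\right) = \left(3761 - 3881\right) \left(- 4 \left(-167\right)^{2} - 25486\right) = - 120 \left(\left(-4\right) 27889 - 25486\right) = - 120 \left(-111556 - 25486\right) = \left(-120\right) \left(-137042\right) = 16445040$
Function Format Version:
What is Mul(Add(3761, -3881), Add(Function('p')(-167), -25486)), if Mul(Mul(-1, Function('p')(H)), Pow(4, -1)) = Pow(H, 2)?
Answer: 16445040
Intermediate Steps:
Function('p')(H) = Mul(-4, Pow(H, 2))
Mul(Add(3761, -3881), Add(Function('p')(-167), -25486)) = Mul(Add(3761, -3881), Add(Mul(-4, Pow(-167, 2)), -25486)) = Mul(-120, Add(Mul(-4, 27889), -25486)) = Mul(-120, Add(-111556, -25486)) = Mul(-120, -137042) = 16445040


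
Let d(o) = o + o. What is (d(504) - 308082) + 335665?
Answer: 28591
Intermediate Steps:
d(o) = 2*o
(d(504) - 308082) + 335665 = (2*504 - 308082) + 335665 = (1008 - 308082) + 335665 = -307074 + 335665 = 28591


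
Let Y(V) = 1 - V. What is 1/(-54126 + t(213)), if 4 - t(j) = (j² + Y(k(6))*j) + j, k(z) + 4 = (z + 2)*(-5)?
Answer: -1/109289 ≈ -9.1501e-6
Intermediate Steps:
k(z) = -14 - 5*z (k(z) = -4 + (z + 2)*(-5) = -4 + (2 + z)*(-5) = -4 + (-10 - 5*z) = -14 - 5*z)
t(j) = 4 - j² - 46*j (t(j) = 4 - ((j² + (1 - (-14 - 5*6))*j) + j) = 4 - ((j² + (1 - (-14 - 30))*j) + j) = 4 - ((j² + (1 - 1*(-44))*j) + j) = 4 - ((j² + (1 + 44)*j) + j) = 4 - ((j² + 45*j) + j) = 4 - (j² + 46*j) = 4 + (-j² - 46*j) = 4 - j² - 46*j)
1/(-54126 + t(213)) = 1/(-54126 + (4 - 1*213² - 46*213)) = 1/(-54126 + (4 - 1*45369 - 9798)) = 1/(-54126 + (4 - 45369 - 9798)) = 1/(-54126 - 55163) = 1/(-109289) = -1/109289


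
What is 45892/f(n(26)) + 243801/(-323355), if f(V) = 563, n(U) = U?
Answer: 4900715899/60682955 ≈ 80.759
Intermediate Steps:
45892/f(n(26)) + 243801/(-323355) = 45892/563 + 243801/(-323355) = 45892*(1/563) + 243801*(-1/323355) = 45892/563 - 81267/107785 = 4900715899/60682955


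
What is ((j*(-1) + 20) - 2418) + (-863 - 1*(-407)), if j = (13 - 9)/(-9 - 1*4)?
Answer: -37098/13 ≈ -2853.7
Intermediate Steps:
j = -4/13 (j = 4/(-9 - 4) = 4/(-13) = 4*(-1/13) = -4/13 ≈ -0.30769)
((j*(-1) + 20) - 2418) + (-863 - 1*(-407)) = ((-4/13*(-1) + 20) - 2418) + (-863 - 1*(-407)) = ((4/13 + 20) - 2418) + (-863 + 407) = (264/13 - 2418) - 456 = -31170/13 - 456 = -37098/13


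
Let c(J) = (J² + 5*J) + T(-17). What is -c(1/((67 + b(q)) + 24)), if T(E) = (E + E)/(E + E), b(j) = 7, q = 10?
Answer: -10095/9604 ≈ -1.0511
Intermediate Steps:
T(E) = 1 (T(E) = (2*E)/((2*E)) = (2*E)*(1/(2*E)) = 1)
c(J) = 1 + J² + 5*J (c(J) = (J² + 5*J) + 1 = 1 + J² + 5*J)
-c(1/((67 + b(q)) + 24)) = -(1 + (1/((67 + 7) + 24))² + 5/((67 + 7) + 24)) = -(1 + (1/(74 + 24))² + 5/(74 + 24)) = -(1 + (1/98)² + 5/98) = -(1 + (1/98)² + 5*(1/98)) = -(1 + 1/9604 + 5/98) = -1*10095/9604 = -10095/9604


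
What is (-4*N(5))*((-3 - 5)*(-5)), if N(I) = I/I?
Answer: -160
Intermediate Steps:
N(I) = 1
(-4*N(5))*((-3 - 5)*(-5)) = (-4*1)*((-3 - 5)*(-5)) = -(-32)*(-5) = -4*40 = -160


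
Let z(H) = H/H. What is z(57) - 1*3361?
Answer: -3360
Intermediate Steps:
z(H) = 1
z(57) - 1*3361 = 1 - 1*3361 = 1 - 3361 = -3360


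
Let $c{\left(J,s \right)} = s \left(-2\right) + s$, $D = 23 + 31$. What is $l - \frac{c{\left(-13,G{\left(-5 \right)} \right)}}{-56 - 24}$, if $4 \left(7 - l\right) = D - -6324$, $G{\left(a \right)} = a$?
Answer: $- \frac{25399}{16} \approx -1587.4$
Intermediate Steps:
$D = 54$
$c{\left(J,s \right)} = - s$ ($c{\left(J,s \right)} = - 2 s + s = - s$)
$l = - \frac{3175}{2}$ ($l = 7 - \frac{54 - -6324}{4} = 7 - \frac{54 + 6324}{4} = 7 - \frac{3189}{2} = - \frac{3175}{2} \approx -1587.5$)
$l - \frac{c{\left(-13,G{\left(-5 \right)} \right)}}{-56 - 24} = - \frac{3175}{2} - \frac{\left(-1\right) \left(-5\right)}{-56 - 24} = - \frac{3175}{2} - \frac{1}{-80} \cdot 5 = - \frac{3175}{2} - \left(- \frac{1}{80}\right) 5 = - \frac{3175}{2} - - \frac{1}{16} = - \frac{3175}{2} + \frac{1}{16} = - \frac{25399}{16}$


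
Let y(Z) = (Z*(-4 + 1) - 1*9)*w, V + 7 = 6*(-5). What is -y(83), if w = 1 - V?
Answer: 9804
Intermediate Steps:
V = -37 (V = -7 + 6*(-5) = -7 - 30 = -37)
w = 38 (w = 1 - 1*(-37) = 1 + 37 = 38)
y(Z) = -342 - 114*Z (y(Z) = (Z*(-4 + 1) - 1*9)*38 = (Z*(-3) - 9)*38 = (-3*Z - 9)*38 = (-9 - 3*Z)*38 = -342 - 114*Z)
-y(83) = -(-342 - 114*83) = -(-342 - 9462) = -1*(-9804) = 9804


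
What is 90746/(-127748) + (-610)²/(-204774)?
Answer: -16529363051/6539867238 ≈ -2.5275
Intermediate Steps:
90746/(-127748) + (-610)²/(-204774) = 90746*(-1/127748) + 372100*(-1/204774) = -45373/63874 - 186050/102387 = -16529363051/6539867238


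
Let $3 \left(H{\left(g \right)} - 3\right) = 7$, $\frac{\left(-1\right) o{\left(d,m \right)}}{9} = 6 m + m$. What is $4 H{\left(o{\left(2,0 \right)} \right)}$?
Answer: $\frac{64}{3} \approx 21.333$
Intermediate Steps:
$o{\left(d,m \right)} = - 63 m$ ($o{\left(d,m \right)} = - 9 \left(6 m + m\right) = - 9 \cdot 7 m = - 63 m$)
$H{\left(g \right)} = \frac{16}{3}$ ($H{\left(g \right)} = 3 + \frac{1}{3} \cdot 7 = 3 + \frac{7}{3} = \frac{16}{3}$)
$4 H{\left(o{\left(2,0 \right)} \right)} = 4 \cdot \frac{16}{3} = \frac{64}{3}$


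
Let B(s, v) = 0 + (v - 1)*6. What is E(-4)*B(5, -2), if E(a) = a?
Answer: 72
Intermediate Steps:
B(s, v) = -6 + 6*v (B(s, v) = 0 + (-1 + v)*6 = 0 + (-6 + 6*v) = -6 + 6*v)
E(-4)*B(5, -2) = -4*(-6 + 6*(-2)) = -4*(-6 - 12) = -4*(-18) = 72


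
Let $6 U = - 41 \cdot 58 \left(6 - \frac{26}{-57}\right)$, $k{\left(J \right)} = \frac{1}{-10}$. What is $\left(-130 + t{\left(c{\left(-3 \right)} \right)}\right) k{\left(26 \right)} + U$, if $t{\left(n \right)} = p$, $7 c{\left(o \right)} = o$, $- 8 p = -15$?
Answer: $- \frac{6965777}{2736} \approx -2546.0$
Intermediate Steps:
$p = \frac{15}{8}$ ($p = \left(- \frac{1}{8}\right) \left(-15\right) = \frac{15}{8} \approx 1.875$)
$c{\left(o \right)} = \frac{o}{7}$
$t{\left(n \right)} = \frac{15}{8}$
$k{\left(J \right)} = - \frac{1}{10}$
$U = - \frac{437552}{171}$ ($U = \frac{\left(-41\right) 58 \left(6 - \frac{26}{-57}\right)}{6} = \frac{\left(-41\right) 58 \left(6 - - \frac{26}{57}\right)}{6} = \frac{\left(-41\right) 58 \left(6 + \frac{26}{57}\right)}{6} = \frac{\left(-41\right) 58 \cdot \frac{368}{57}}{6} = \frac{\left(-41\right) \frac{21344}{57}}{6} = \frac{1}{6} \left(- \frac{875104}{57}\right) = - \frac{437552}{171} \approx -2558.8$)
$\left(-130 + t{\left(c{\left(-3 \right)} \right)}\right) k{\left(26 \right)} + U = \left(-130 + \frac{15}{8}\right) \left(- \frac{1}{10}\right) - \frac{437552}{171} = \left(- \frac{1025}{8}\right) \left(- \frac{1}{10}\right) - \frac{437552}{171} = \frac{205}{16} - \frac{437552}{171} = - \frac{6965777}{2736}$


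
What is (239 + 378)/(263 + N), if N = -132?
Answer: 617/131 ≈ 4.7099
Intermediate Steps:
(239 + 378)/(263 + N) = (239 + 378)/(263 - 132) = 617/131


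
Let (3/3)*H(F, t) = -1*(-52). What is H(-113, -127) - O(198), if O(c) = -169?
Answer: 221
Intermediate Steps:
H(F, t) = 52 (H(F, t) = -1*(-52) = 52)
H(-113, -127) - O(198) = 52 - 1*(-169) = 52 + 169 = 221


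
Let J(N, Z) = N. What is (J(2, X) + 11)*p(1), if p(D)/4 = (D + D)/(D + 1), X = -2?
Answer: 52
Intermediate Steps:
p(D) = 8*D/(1 + D) (p(D) = 4*((D + D)/(D + 1)) = 4*((2*D)/(1 + D)) = 4*(2*D/(1 + D)) = 8*D/(1 + D))
(J(2, X) + 11)*p(1) = (2 + 11)*(8*1/(1 + 1)) = 13*(8*1/2) = 13*(8*1*(1/2)) = 13*4 = 52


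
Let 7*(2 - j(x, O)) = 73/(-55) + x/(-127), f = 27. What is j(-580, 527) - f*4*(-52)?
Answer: 274669481/48895 ≈ 5617.5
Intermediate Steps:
j(x, O) = 843/385 + x/889 (j(x, O) = 2 - (73/(-55) + x/(-127))/7 = 2 - (73*(-1/55) + x*(-1/127))/7 = 2 - (-73/55 - x/127)/7 = 2 + (73/385 + x/889) = 843/385 + x/889)
j(-580, 527) - f*4*(-52) = (843/385 + (1/889)*(-580)) - 27*4*(-52) = (843/385 - 580/889) - 108*(-52) = 75161/48895 - 1*(-5616) = 75161/48895 + 5616 = 274669481/48895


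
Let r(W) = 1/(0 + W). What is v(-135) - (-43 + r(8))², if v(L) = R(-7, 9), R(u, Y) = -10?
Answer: -118289/64 ≈ -1848.3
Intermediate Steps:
v(L) = -10
r(W) = 1/W
v(-135) - (-43 + r(8))² = -10 - (-43 + 1/8)² = -10 - (-43 + ⅛)² = -10 - (-343/8)² = -10 - 1*117649/64 = -10 - 117649/64 = -118289/64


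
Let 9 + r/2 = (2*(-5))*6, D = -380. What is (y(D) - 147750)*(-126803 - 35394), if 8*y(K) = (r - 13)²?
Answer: 188018600203/8 ≈ 2.3502e+10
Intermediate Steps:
r = -138 (r = -18 + 2*((2*(-5))*6) = -18 + 2*(-10*6) = -18 + 2*(-60) = -18 - 120 = -138)
y(K) = 22801/8 (y(K) = (-138 - 13)²/8 = (⅛)*(-151)² = (⅛)*22801 = 22801/8)
(y(D) - 147750)*(-126803 - 35394) = (22801/8 - 147750)*(-126803 - 35394) = -1159199/8*(-162197) = 188018600203/8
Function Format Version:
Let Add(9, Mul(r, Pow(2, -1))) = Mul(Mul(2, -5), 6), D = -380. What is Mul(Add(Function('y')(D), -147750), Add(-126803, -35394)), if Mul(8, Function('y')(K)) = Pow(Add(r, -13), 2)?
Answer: Rational(188018600203, 8) ≈ 2.3502e+10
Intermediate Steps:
r = -138 (r = Add(-18, Mul(2, Mul(Mul(2, -5), 6))) = Add(-18, Mul(2, Mul(-10, 6))) = Add(-18, Mul(2, -60)) = Add(-18, -120) = -138)
Function('y')(K) = Rational(22801, 8) (Function('y')(K) = Mul(Rational(1, 8), Pow(Add(-138, -13), 2)) = Mul(Rational(1, 8), Pow(-151, 2)) = Mul(Rational(1, 8), 22801) = Rational(22801, 8))
Mul(Add(Function('y')(D), -147750), Add(-126803, -35394)) = Mul(Add(Rational(22801, 8), -147750), Add(-126803, -35394)) = Mul(Rational(-1159199, 8), -162197) = Rational(188018600203, 8)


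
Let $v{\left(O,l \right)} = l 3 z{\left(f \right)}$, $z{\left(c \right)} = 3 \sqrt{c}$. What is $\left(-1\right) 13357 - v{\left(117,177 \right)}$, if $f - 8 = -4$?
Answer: $-16543$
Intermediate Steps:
$f = 4$ ($f = 8 - 4 = 4$)
$v{\left(O,l \right)} = 18 l$ ($v{\left(O,l \right)} = l 3 \cdot 3 \sqrt{4} = 3 l 3 \cdot 2 = 3 l 6 = 18 l$)
$\left(-1\right) 13357 - v{\left(117,177 \right)} = \left(-1\right) 13357 - 18 \cdot 177 = -13357 - 3186 = -16543$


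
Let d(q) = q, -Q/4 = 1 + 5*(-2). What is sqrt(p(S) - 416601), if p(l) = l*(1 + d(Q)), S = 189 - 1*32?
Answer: 2*I*sqrt(102698) ≈ 640.93*I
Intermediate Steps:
Q = 36 (Q = -4*(1 + 5*(-2)) = -4*(1 - 10) = -4*(-9) = 36)
S = 157 (S = 189 - 32 = 157)
p(l) = 37*l (p(l) = l*(1 + 36) = l*37 = 37*l)
sqrt(p(S) - 416601) = sqrt(37*157 - 416601) = sqrt(5809 - 416601) = sqrt(-410792) = 2*I*sqrt(102698)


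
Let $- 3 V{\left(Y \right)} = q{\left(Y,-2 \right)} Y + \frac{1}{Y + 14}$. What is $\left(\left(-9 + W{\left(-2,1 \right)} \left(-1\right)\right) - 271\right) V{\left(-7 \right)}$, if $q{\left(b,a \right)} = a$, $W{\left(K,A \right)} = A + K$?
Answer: $\frac{9207}{7} \approx 1315.3$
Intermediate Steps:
$V{\left(Y \right)} = - \frac{1}{3 \left(14 + Y\right)} + \frac{2 Y}{3}$ ($V{\left(Y \right)} = - \frac{- 2 Y + \frac{1}{Y + 14}}{3} = - \frac{- 2 Y + \frac{1}{14 + Y}}{3} = - \frac{\frac{1}{14 + Y} - 2 Y}{3} = - \frac{1}{3 \left(14 + Y\right)} + \frac{2 Y}{3}$)
$\left(\left(-9 + W{\left(-2,1 \right)} \left(-1\right)\right) - 271\right) V{\left(-7 \right)} = \left(\left(-9 + \left(1 - 2\right) \left(-1\right)\right) - 271\right) \frac{-1 + 2 \left(-7\right)^{2} + 28 \left(-7\right)}{3 \left(14 - 7\right)} = \left(\left(-9 - -1\right) - 271\right) \frac{-1 + 2 \cdot 49 - 196}{3 \cdot 7} = \left(\left(-9 + 1\right) - 271\right) \frac{1}{3} \cdot \frac{1}{7} \left(-1 + 98 - 196\right) = \left(-8 - 271\right) \frac{1}{3} \cdot \frac{1}{7} \left(-99\right) = \left(-279\right) \left(- \frac{33}{7}\right) = \frac{9207}{7}$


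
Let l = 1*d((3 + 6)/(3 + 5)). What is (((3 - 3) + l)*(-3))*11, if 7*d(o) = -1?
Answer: 33/7 ≈ 4.7143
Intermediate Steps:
d(o) = -⅐ (d(o) = (⅐)*(-1) = -⅐)
l = -⅐ (l = 1*(-⅐) = -⅐ ≈ -0.14286)
(((3 - 3) + l)*(-3))*11 = (((3 - 3) - ⅐)*(-3))*11 = ((0 - ⅐)*(-3))*11 = -⅐*(-3)*11 = (3/7)*11 = 33/7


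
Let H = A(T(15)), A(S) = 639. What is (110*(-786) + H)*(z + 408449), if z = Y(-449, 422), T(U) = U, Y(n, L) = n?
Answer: -35014968000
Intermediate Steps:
z = -449
H = 639
(110*(-786) + H)*(z + 408449) = (110*(-786) + 639)*(-449 + 408449) = (-86460 + 639)*408000 = -85821*408000 = -35014968000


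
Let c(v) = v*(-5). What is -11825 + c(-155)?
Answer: -11050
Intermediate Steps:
c(v) = -5*v
-11825 + c(-155) = -11825 - 5*(-155) = -11825 + 775 = -11050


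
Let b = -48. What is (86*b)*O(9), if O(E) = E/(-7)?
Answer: 37152/7 ≈ 5307.4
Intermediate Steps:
O(E) = -E/7 (O(E) = E*(-1/7) = -E/7)
(86*b)*O(9) = (86*(-48))*(-1/7*9) = -4128*(-9/7) = 37152/7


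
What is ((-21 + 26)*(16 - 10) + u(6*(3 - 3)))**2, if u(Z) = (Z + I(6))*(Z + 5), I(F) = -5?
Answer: 25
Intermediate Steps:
u(Z) = (-5 + Z)*(5 + Z) (u(Z) = (Z - 5)*(Z + 5) = (-5 + Z)*(5 + Z))
((-21 + 26)*(16 - 10) + u(6*(3 - 3)))**2 = ((-21 + 26)*(16 - 10) + (-25 + (6*(3 - 3))**2))**2 = (5*6 + (-25 + (6*0)**2))**2 = (30 + (-25 + 0**2))**2 = (30 + (-25 + 0))**2 = (30 - 25)**2 = 5**2 = 25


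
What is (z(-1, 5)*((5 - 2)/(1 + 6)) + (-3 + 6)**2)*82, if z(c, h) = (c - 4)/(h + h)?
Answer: 5043/7 ≈ 720.43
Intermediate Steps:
z(c, h) = (-4 + c)/(2*h) (z(c, h) = (-4 + c)/((2*h)) = (-4 + c)*(1/(2*h)) = (-4 + c)/(2*h))
(z(-1, 5)*((5 - 2)/(1 + 6)) + (-3 + 6)**2)*82 = (((1/2)*(-4 - 1)/5)*((5 - 2)/(1 + 6)) + (-3 + 6)**2)*82 = (((1/2)*(1/5)*(-5))*(3/7) + 3**2)*82 = (-3/(2*7) + 9)*82 = (-1/2*3/7 + 9)*82 = (-3/14 + 9)*82 = (123/14)*82 = 5043/7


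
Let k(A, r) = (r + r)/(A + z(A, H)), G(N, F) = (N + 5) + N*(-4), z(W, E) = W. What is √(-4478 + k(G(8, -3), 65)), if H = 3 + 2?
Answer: I*√1617793/19 ≈ 66.943*I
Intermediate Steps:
H = 5
G(N, F) = 5 - 3*N (G(N, F) = (5 + N) - 4*N = 5 - 3*N)
k(A, r) = r/A (k(A, r) = (r + r)/(A + A) = (2*r)/((2*A)) = (2*r)*(1/(2*A)) = r/A)
√(-4478 + k(G(8, -3), 65)) = √(-4478 + 65/(5 - 3*8)) = √(-4478 + 65/(5 - 24)) = √(-4478 + 65/(-19)) = √(-4478 + 65*(-1/19)) = √(-4478 - 65/19) = √(-85147/19) = I*√1617793/19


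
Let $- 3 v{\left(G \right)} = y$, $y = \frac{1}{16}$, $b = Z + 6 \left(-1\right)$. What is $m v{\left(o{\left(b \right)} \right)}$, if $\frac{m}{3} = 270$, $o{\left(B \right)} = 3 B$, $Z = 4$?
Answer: $- \frac{135}{8} \approx -16.875$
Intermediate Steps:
$b = -2$ ($b = 4 + 6 \left(-1\right) = 4 - 6 = -2$)
$y = \frac{1}{16} \approx 0.0625$
$v{\left(G \right)} = - \frac{1}{48}$ ($v{\left(G \right)} = \left(- \frac{1}{3}\right) \frac{1}{16} = - \frac{1}{48}$)
$m = 810$ ($m = 3 \cdot 270 = 810$)
$m v{\left(o{\left(b \right)} \right)} = 810 \left(- \frac{1}{48}\right) = - \frac{135}{8}$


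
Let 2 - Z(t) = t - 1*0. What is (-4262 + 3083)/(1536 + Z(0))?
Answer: -1179/1538 ≈ -0.76658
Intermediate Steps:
Z(t) = 2 - t (Z(t) = 2 - (t - 1*0) = 2 - (t + 0) = 2 - t)
(-4262 + 3083)/(1536 + Z(0)) = (-4262 + 3083)/(1536 + (2 - 1*0)) = -1179/(1536 + (2 + 0)) = -1179/(1536 + 2) = -1179/1538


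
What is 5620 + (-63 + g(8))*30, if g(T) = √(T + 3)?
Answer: 3730 + 30*√11 ≈ 3829.5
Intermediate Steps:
g(T) = √(3 + T)
5620 + (-63 + g(8))*30 = 5620 + (-63 + √(3 + 8))*30 = 5620 + (-63 + √11)*30 = 5620 + (-1890 + 30*√11) = 3730 + 30*√11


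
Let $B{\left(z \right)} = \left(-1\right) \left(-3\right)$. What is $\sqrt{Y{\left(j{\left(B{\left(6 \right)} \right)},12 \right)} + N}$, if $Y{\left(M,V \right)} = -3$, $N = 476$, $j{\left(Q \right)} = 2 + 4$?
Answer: $\sqrt{473} \approx 21.749$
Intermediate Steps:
$B{\left(z \right)} = 3$
$j{\left(Q \right)} = 6$
$\sqrt{Y{\left(j{\left(B{\left(6 \right)} \right)},12 \right)} + N} = \sqrt{-3 + 476} = \sqrt{473}$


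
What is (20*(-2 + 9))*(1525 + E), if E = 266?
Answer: 250740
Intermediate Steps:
(20*(-2 + 9))*(1525 + E) = (20*(-2 + 9))*(1525 + 266) = (20*7)*1791 = 140*1791 = 250740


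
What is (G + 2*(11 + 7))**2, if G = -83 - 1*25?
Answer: 5184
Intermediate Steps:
G = -108 (G = -83 - 25 = -108)
(G + 2*(11 + 7))**2 = (-108 + 2*(11 + 7))**2 = (-108 + 2*18)**2 = (-108 + 36)**2 = (-72)**2 = 5184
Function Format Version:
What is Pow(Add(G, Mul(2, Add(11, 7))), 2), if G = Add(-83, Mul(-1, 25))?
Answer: 5184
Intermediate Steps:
G = -108 (G = Add(-83, -25) = -108)
Pow(Add(G, Mul(2, Add(11, 7))), 2) = Pow(Add(-108, Mul(2, Add(11, 7))), 2) = Pow(Add(-108, Mul(2, 18)), 2) = Pow(Add(-108, 36), 2) = Pow(-72, 2) = 5184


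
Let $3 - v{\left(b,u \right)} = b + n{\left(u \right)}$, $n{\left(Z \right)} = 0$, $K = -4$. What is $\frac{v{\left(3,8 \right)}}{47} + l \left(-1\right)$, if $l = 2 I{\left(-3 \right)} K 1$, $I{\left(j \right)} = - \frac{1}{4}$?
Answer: $-2$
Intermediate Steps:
$I{\left(j \right)} = - \frac{1}{4}$ ($I{\left(j \right)} = \left(-1\right) \frac{1}{4} = - \frac{1}{4}$)
$v{\left(b,u \right)} = 3 - b$ ($v{\left(b,u \right)} = 3 - \left(b + 0\right) = 3 - b$)
$l = 2$ ($l = 2 \left(- \frac{1}{4}\right) \left(-4\right) 1 = \left(- \frac{1}{2}\right) \left(-4\right) 1 = 2 \cdot 1 = 2$)
$\frac{v{\left(3,8 \right)}}{47} + l \left(-1\right) = \frac{3 - 3}{47} + 2 \left(-1\right) = \left(3 - 3\right) \frac{1}{47} - 2 = 0 \cdot \frac{1}{47} - 2 = 0 - 2 = -2$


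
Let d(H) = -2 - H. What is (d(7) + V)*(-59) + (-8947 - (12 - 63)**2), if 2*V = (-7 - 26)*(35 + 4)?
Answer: 53899/2 ≈ 26950.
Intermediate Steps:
V = -1287/2 (V = ((-7 - 26)*(35 + 4))/2 = (-33*39)/2 = (1/2)*(-1287) = -1287/2 ≈ -643.50)
(d(7) + V)*(-59) + (-8947 - (12 - 63)**2) = ((-2 - 1*7) - 1287/2)*(-59) + (-8947 - (12 - 63)**2) = ((-2 - 7) - 1287/2)*(-59) + (-8947 - 1*(-51)**2) = (-9 - 1287/2)*(-59) + (-8947 - 1*2601) = -1305/2*(-59) + (-8947 - 2601) = 76995/2 - 11548 = 53899/2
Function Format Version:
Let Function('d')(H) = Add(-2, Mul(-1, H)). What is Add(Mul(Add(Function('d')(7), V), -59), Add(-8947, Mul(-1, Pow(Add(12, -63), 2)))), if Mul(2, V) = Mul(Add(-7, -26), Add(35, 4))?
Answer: Rational(53899, 2) ≈ 26950.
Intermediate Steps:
V = Rational(-1287, 2) (V = Mul(Rational(1, 2), Mul(Add(-7, -26), Add(35, 4))) = Mul(Rational(1, 2), Mul(-33, 39)) = Mul(Rational(1, 2), -1287) = Rational(-1287, 2) ≈ -643.50)
Add(Mul(Add(Function('d')(7), V), -59), Add(-8947, Mul(-1, Pow(Add(12, -63), 2)))) = Add(Mul(Add(Add(-2, Mul(-1, 7)), Rational(-1287, 2)), -59), Add(-8947, Mul(-1, Pow(Add(12, -63), 2)))) = Add(Mul(Add(Add(-2, -7), Rational(-1287, 2)), -59), Add(-8947, Mul(-1, Pow(-51, 2)))) = Add(Mul(Add(-9, Rational(-1287, 2)), -59), Add(-8947, Mul(-1, 2601))) = Add(Mul(Rational(-1305, 2), -59), Add(-8947, -2601)) = Add(Rational(76995, 2), -11548) = Rational(53899, 2)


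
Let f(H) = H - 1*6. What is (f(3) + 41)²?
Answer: 1444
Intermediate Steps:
f(H) = -6 + H (f(H) = H - 6 = -6 + H)
(f(3) + 41)² = ((-6 + 3) + 41)² = (-3 + 41)² = 38² = 1444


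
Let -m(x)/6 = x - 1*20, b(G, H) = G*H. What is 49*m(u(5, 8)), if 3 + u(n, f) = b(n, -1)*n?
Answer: 14112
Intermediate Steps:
u(n, f) = -3 - n**2 (u(n, f) = -3 + (n*(-1))*n = -3 + (-n)*n = -3 - n**2)
m(x) = 120 - 6*x (m(x) = -6*(x - 1*20) = -6*(x - 20) = -6*(-20 + x) = 120 - 6*x)
49*m(u(5, 8)) = 49*(120 - 6*(-3 - 1*5**2)) = 49*(120 - 6*(-3 - 1*25)) = 49*(120 - 6*(-3 - 25)) = 49*(120 - 6*(-28)) = 49*(120 + 168) = 49*288 = 14112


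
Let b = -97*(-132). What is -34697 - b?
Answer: -47501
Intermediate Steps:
b = 12804
-34697 - b = -34697 - 1*12804 = -34697 - 12804 = -47501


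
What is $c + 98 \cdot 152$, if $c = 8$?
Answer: $14904$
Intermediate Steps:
$c + 98 \cdot 152 = 8 + 98 \cdot 152 = 8 + 14896 = 14904$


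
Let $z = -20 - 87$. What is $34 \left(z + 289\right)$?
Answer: $6188$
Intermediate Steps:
$z = -107$
$34 \left(z + 289\right) = 34 \left(-107 + 289\right) = 34 \cdot 182 = 6188$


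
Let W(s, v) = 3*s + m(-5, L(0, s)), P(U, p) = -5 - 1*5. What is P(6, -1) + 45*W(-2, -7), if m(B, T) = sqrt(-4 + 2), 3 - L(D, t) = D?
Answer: -280 + 45*I*sqrt(2) ≈ -280.0 + 63.64*I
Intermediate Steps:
P(U, p) = -10 (P(U, p) = -5 - 5 = -10)
L(D, t) = 3 - D
m(B, T) = I*sqrt(2) (m(B, T) = sqrt(-2) = I*sqrt(2))
W(s, v) = 3*s + I*sqrt(2)
P(6, -1) + 45*W(-2, -7) = -10 + 45*(3*(-2) + I*sqrt(2)) = -10 + 45*(-6 + I*sqrt(2)) = -10 + (-270 + 45*I*sqrt(2)) = -280 + 45*I*sqrt(2)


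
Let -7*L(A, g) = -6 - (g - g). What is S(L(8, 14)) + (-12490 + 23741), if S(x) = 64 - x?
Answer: 79199/7 ≈ 11314.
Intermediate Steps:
L(A, g) = 6/7 (L(A, g) = -(-6 - (g - g))/7 = -(-6 - 1*0)/7 = -(-6 + 0)/7 = -⅐*(-6) = 6/7)
S(L(8, 14)) + (-12490 + 23741) = (64 - 1*6/7) + (-12490 + 23741) = (64 - 6/7) + 11251 = 442/7 + 11251 = 79199/7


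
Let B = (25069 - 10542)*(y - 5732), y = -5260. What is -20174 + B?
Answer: -159700958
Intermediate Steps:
B = -159680784 (B = (25069 - 10542)*(-5260 - 5732) = 14527*(-10992) = -159680784)
-20174 + B = -20174 - 159680784 = -159700958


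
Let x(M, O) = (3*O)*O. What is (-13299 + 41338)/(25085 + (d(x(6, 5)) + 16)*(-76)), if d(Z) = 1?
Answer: 2549/2163 ≈ 1.1785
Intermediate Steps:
x(M, O) = 3*O²
(-13299 + 41338)/(25085 + (d(x(6, 5)) + 16)*(-76)) = (-13299 + 41338)/(25085 + (1 + 16)*(-76)) = 28039/(25085 + 17*(-76)) = 28039/(25085 - 1292) = 28039/23793 = 28039*(1/23793) = 2549/2163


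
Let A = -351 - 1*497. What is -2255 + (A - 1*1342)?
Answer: -4445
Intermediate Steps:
A = -848 (A = -351 - 497 = -848)
-2255 + (A - 1*1342) = -2255 + (-848 - 1*1342) = -2255 + (-848 - 1342) = -2255 - 2190 = -4445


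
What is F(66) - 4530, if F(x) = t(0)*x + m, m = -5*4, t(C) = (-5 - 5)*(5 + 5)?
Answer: -11150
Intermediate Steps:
t(C) = -100 (t(C) = -10*10 = -100)
m = -20
F(x) = -20 - 100*x (F(x) = -100*x - 20 = -20 - 100*x)
F(66) - 4530 = (-20 - 100*66) - 4530 = (-20 - 6600) - 4530 = -6620 - 4530 = -11150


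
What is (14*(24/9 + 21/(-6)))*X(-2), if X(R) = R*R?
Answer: -140/3 ≈ -46.667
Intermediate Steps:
X(R) = R²
(14*(24/9 + 21/(-6)))*X(-2) = (14*(24/9 + 21/(-6)))*(-2)² = (14*(24*(⅑) + 21*(-⅙)))*4 = (14*(8/3 - 7/2))*4 = (14*(-⅚))*4 = -35/3*4 = -140/3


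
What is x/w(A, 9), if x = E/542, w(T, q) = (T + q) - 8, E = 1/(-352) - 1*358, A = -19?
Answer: 126017/3434112 ≈ 0.036696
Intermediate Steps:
E = -126017/352 (E = -1/352 - 358 = -126017/352 ≈ -358.00)
w(T, q) = -8 + T + q
x = -126017/190784 (x = -126017/352/542 = -126017/352*1/542 = -126017/190784 ≈ -0.66052)
x/w(A, 9) = -126017/(190784*(-8 - 19 + 9)) = -126017/190784/(-18) = -126017/190784*(-1/18) = 126017/3434112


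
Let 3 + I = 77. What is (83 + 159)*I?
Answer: 17908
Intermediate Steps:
I = 74 (I = -3 + 77 = 74)
(83 + 159)*I = (83 + 159)*74 = 242*74 = 17908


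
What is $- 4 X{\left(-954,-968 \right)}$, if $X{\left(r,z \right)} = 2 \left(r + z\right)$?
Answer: $15376$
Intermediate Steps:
$X{\left(r,z \right)} = 2 r + 2 z$
$- 4 X{\left(-954,-968 \right)} = - 4 \left(2 \left(-954\right) + 2 \left(-968\right)\right) = - 4 \left(-1908 - 1936\right) = \left(-4\right) \left(-3844\right) = 15376$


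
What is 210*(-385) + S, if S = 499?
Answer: -80351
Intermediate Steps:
210*(-385) + S = 210*(-385) + 499 = -80850 + 499 = -80351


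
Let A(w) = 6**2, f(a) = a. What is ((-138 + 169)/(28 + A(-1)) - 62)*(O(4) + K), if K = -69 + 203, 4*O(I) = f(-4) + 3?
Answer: -2106295/256 ≈ -8227.7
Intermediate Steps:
O(I) = -1/4 (O(I) = (-4 + 3)/4 = (1/4)*(-1) = -1/4)
A(w) = 36
K = 134
((-138 + 169)/(28 + A(-1)) - 62)*(O(4) + K) = ((-138 + 169)/(28 + 36) - 62)*(-1/4 + 134) = (31/64 - 62)*(535/4) = -3937/64*535/4 = -2106295/256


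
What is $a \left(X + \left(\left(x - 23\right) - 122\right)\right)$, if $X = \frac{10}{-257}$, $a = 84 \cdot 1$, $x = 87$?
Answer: $- \frac{1252944}{257} \approx -4875.3$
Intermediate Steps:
$a = 84$
$X = - \frac{10}{257}$ ($X = 10 \left(- \frac{1}{257}\right) = - \frac{10}{257} \approx -0.038911$)
$a \left(X + \left(\left(x - 23\right) - 122\right)\right) = 84 \left(- \frac{10}{257} + \left(\left(87 - 23\right) - 122\right)\right) = 84 \left(- \frac{10}{257} + \left(64 - 122\right)\right) = 84 \left(- \frac{10}{257} - 58\right) = 84 \left(- \frac{14916}{257}\right) = - \frac{1252944}{257}$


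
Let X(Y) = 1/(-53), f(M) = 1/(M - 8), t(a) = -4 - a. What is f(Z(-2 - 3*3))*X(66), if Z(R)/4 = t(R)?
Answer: -1/1060 ≈ -0.00094340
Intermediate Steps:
Z(R) = -16 - 4*R (Z(R) = 4*(-4 - R) = -16 - 4*R)
f(M) = 1/(-8 + M)
X(Y) = -1/53
f(Z(-2 - 3*3))*X(66) = -1/53/(-8 + (-16 - 4*(-2 - 3*3))) = -1/53/(-8 + (-16 - 4*(-2 - 9))) = -1/53/(-8 + (-16 - 4*(-11))) = -1/53/(-8 + (-16 + 44)) = -1/53/(-8 + 28) = -1/53/20 = (1/20)*(-1/53) = -1/1060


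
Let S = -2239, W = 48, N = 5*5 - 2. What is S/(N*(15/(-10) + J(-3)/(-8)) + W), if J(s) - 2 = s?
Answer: -17912/131 ≈ -136.73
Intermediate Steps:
J(s) = 2 + s
N = 23 (N = 25 - 2 = 23)
S/(N*(15/(-10) + J(-3)/(-8)) + W) = -2239/(23*(15/(-10) + (2 - 3)/(-8)) + 48) = -2239/(23*(15*(-⅒) - 1*(-⅛)) + 48) = -2239/(23*(-3/2 + ⅛) + 48) = -2239/(23*(-11/8) + 48) = -2239/(-253/8 + 48) = -2239/131/8 = -2239*8/131 = -17912/131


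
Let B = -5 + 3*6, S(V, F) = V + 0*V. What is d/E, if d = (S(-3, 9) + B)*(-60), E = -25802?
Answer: 300/12901 ≈ 0.023254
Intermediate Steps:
S(V, F) = V (S(V, F) = V + 0 = V)
B = 13 (B = -5 + 18 = 13)
d = -600 (d = (-3 + 13)*(-60) = 10*(-60) = -600)
d/E = -600/(-25802) = -600*(-1/25802) = 300/12901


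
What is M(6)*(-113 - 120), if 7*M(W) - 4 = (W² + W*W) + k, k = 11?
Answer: -20271/7 ≈ -2895.9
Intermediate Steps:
M(W) = 15/7 + 2*W²/7 (M(W) = 4/7 + ((W² + W*W) + 11)/7 = 4/7 + ((W² + W²) + 11)/7 = 4/7 + (2*W² + 11)/7 = 4/7 + (11 + 2*W²)/7 = 4/7 + (11/7 + 2*W²/7) = 15/7 + 2*W²/7)
M(6)*(-113 - 120) = (15/7 + (2/7)*6²)*(-113 - 120) = (15/7 + (2/7)*36)*(-233) = (15/7 + 72/7)*(-233) = (87/7)*(-233) = -20271/7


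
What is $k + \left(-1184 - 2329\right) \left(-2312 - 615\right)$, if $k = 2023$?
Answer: $10284574$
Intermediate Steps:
$k + \left(-1184 - 2329\right) \left(-2312 - 615\right) = 2023 + \left(-1184 - 2329\right) \left(-2312 - 615\right) = 2023 - -10282551 = 2023 + 10282551 = 10284574$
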